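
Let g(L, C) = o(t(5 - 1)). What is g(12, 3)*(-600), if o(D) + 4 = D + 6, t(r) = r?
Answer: -3600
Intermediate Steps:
o(D) = 2 + D (o(D) = -4 + (D + 6) = -4 + (6 + D) = 2 + D)
g(L, C) = 6 (g(L, C) = 2 + (5 - 1) = 2 + 4 = 6)
g(12, 3)*(-600) = 6*(-600) = -3600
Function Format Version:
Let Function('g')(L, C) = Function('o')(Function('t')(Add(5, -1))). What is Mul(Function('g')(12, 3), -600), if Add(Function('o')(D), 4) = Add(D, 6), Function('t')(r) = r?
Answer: -3600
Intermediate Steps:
Function('o')(D) = Add(2, D) (Function('o')(D) = Add(-4, Add(D, 6)) = Add(-4, Add(6, D)) = Add(2, D))
Function('g')(L, C) = 6 (Function('g')(L, C) = Add(2, Add(5, -1)) = Add(2, 4) = 6)
Mul(Function('g')(12, 3), -600) = Mul(6, -600) = -3600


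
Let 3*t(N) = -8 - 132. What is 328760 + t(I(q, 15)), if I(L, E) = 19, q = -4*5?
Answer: 986140/3 ≈ 3.2871e+5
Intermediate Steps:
q = -20
t(N) = -140/3 (t(N) = (-8 - 132)/3 = (1/3)*(-140) = -140/3)
328760 + t(I(q, 15)) = 328760 - 140/3 = 986140/3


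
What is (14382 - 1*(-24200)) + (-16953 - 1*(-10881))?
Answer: 32510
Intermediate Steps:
(14382 - 1*(-24200)) + (-16953 - 1*(-10881)) = (14382 + 24200) + (-16953 + 10881) = 38582 - 6072 = 32510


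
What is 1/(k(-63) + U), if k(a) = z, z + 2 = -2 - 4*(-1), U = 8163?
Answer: 1/8163 ≈ 0.00012250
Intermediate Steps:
z = 0 (z = -2 + (-2 - 4*(-1)) = -2 + (-2 + 4) = -2 + 2 = 0)
k(a) = 0
1/(k(-63) + U) = 1/(0 + 8163) = 1/8163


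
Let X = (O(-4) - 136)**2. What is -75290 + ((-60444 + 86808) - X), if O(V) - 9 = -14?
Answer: -68807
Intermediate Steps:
O(V) = -5 (O(V) = 9 - 14 = -5)
X = 19881 (X = (-5 - 136)**2 = (-141)**2 = 19881)
-75290 + ((-60444 + 86808) - X) = -75290 + ((-60444 + 86808) - 1*19881) = -75290 + (26364 - 19881) = -75290 + 6483 = -68807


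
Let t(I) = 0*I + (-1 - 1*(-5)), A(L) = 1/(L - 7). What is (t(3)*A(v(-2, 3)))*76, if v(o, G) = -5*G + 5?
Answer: -304/17 ≈ -17.882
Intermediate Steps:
v(o, G) = 5 - 5*G
A(L) = 1/(-7 + L)
t(I) = 4 (t(I) = 0 + (-1 + 5) = 0 + 4 = 4)
(t(3)*A(v(-2, 3)))*76 = (4/(-7 + (5 - 5*3)))*76 = (4/(-7 + (5 - 15)))*76 = (4/(-7 - 10))*76 = (4/(-17))*76 = (4*(-1/17))*76 = -4/17*76 = -304/17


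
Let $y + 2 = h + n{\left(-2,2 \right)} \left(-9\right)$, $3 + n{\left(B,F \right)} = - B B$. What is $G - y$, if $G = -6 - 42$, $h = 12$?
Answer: $-121$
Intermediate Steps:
$n{\left(B,F \right)} = -3 - B^{2}$ ($n{\left(B,F \right)} = -3 + - B B = -3 - B^{2}$)
$G = -48$ ($G = -6 - 42 = -48$)
$y = 73$ ($y = -2 + \left(12 + \left(-3 - \left(-2\right)^{2}\right) \left(-9\right)\right) = -2 + \left(12 + \left(-3 - 4\right) \left(-9\right)\right) = -2 + \left(12 - -63\right) = -2 + \left(12 + 63\right) = -2 + 75 = 73$)
$G - y = -48 - 73 = -121$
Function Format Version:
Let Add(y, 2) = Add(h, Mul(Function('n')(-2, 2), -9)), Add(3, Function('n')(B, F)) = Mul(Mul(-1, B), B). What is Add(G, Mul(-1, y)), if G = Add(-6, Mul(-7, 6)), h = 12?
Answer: -121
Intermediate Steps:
Function('n')(B, F) = Add(-3, Mul(-1, Pow(B, 2))) (Function('n')(B, F) = Add(-3, Mul(Mul(-1, B), B)) = Add(-3, Mul(-1, Pow(B, 2))))
G = -48 (G = Add(-6, -42) = -48)
y = 73 (y = Add(-2, Add(12, Mul(Add(-3, Mul(-1, Pow(-2, 2))), -9))) = Add(-2, Add(12, Mul(Add(-3, Mul(-1, 4)), -9))) = Add(-2, Add(12, Mul(Add(-3, -4), -9))) = Add(-2, Add(12, Mul(-7, -9))) = Add(-2, Add(12, 63)) = Add(-2, 75) = 73)
Add(G, Mul(-1, y)) = Add(-48, Mul(-1, 73)) = Add(-48, -73) = -121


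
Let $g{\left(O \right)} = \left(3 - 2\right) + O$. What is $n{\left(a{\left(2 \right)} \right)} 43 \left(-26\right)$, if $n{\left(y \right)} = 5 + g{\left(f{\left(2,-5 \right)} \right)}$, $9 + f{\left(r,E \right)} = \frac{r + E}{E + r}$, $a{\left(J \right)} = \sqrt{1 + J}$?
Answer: $2236$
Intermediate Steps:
$f{\left(r,E \right)} = -8$ ($f{\left(r,E \right)} = -9 + \frac{r + E}{E + r} = -9 + \frac{E + r}{E + r} = -9 + 1 = -8$)
$g{\left(O \right)} = 1 + O$
$n{\left(y \right)} = -2$ ($n{\left(y \right)} = 5 + \left(1 - 8\right) = 5 - 7 = -2$)
$n{\left(a{\left(2 \right)} \right)} 43 \left(-26\right) = \left(-2\right) 43 \left(-26\right) = \left(-86\right) \left(-26\right) = 2236$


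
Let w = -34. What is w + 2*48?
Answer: 62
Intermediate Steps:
w + 2*48 = -34 + 2*48 = -34 + 96 = 62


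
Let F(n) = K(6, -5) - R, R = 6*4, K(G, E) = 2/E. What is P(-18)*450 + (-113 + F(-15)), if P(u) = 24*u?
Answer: -972687/5 ≈ -1.9454e+5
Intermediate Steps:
R = 24
F(n) = -122/5 (F(n) = 2/(-5) - 1*24 = 2*(-⅕) - 24 = -⅖ - 24 = -122/5)
P(-18)*450 + (-113 + F(-15)) = (24*(-18))*450 + (-113 - 122/5) = -432*450 - 687/5 = -194400 - 687/5 = -972687/5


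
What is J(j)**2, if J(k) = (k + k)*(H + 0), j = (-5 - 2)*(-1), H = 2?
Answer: 784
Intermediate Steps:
j = 7 (j = -7*(-1) = 7)
J(k) = 4*k (J(k) = (k + k)*(2 + 0) = (2*k)*2 = 4*k)
J(j)**2 = (4*7)**2 = 28**2 = 784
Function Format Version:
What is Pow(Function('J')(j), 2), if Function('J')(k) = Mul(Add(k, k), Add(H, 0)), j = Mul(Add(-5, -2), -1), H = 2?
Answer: 784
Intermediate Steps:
j = 7 (j = Mul(-7, -1) = 7)
Function('J')(k) = Mul(4, k) (Function('J')(k) = Mul(Add(k, k), Add(2, 0)) = Mul(Mul(2, k), 2) = Mul(4, k))
Pow(Function('J')(j), 2) = Pow(Mul(4, 7), 2) = Pow(28, 2) = 784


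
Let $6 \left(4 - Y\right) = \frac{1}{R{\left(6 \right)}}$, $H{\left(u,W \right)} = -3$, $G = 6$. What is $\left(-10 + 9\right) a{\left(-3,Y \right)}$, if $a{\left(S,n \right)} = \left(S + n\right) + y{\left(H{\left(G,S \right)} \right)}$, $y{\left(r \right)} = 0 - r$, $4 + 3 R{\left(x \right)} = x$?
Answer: $- \frac{15}{4} \approx -3.75$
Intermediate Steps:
$R{\left(x \right)} = - \frac{4}{3} + \frac{x}{3}$
$y{\left(r \right)} = - r$
$Y = \frac{15}{4}$ ($Y = 4 - \frac{1}{6 \left(- \frac{4}{3} + \frac{1}{3} \cdot 6\right)} = 4 - \frac{1}{6 \left(- \frac{4}{3} + 2\right)} = 4 - \frac{1}{6 \cdot \frac{2}{3}} = 4 - \frac{1}{4} = \frac{15}{4} \approx 3.75$)
$a{\left(S,n \right)} = 3 + S + n$ ($a{\left(S,n \right)} = \left(S + n\right) - -3 = \left(S + n\right) + 3 = 3 + S + n$)
$\left(-10 + 9\right) a{\left(-3,Y \right)} = \left(-10 + 9\right) \left(3 - 3 + \frac{15}{4}\right) = \left(-1\right) \frac{15}{4} = - \frac{15}{4}$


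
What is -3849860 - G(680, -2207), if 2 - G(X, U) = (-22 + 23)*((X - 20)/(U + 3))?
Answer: -2121274127/551 ≈ -3.8499e+6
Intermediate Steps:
G(X, U) = 2 - (-20 + X)/(3 + U) (G(X, U) = 2 - (-22 + 23)*(X - 20)/(U + 3) = 2 - (-20 + X)/(3 + U))
-3849860 - G(680, -2207) = -3849860 - (26 - 1*680 + 2*(-2207))/(3 - 2207) = -3849860 - (26 - 680 - 4414)/(-2204) = -3849860 - (-1)*(-5068)/2204 = -3849860 - 1*1267/551 = -3849860 - 1267/551 = -2121274127/551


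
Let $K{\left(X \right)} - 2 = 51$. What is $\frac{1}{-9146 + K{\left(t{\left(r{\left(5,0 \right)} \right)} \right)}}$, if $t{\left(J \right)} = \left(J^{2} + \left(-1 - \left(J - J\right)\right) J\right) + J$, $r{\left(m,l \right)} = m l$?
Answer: $- \frac{1}{9093} \approx -0.00010997$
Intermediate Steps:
$r{\left(m,l \right)} = l m$
$t{\left(J \right)} = J^{2}$ ($t{\left(J \right)} = \left(J^{2} + \left(-1 - 0\right) J\right) + J = \left(J^{2} + \left(-1 + 0\right) J\right) + J = \left(J^{2} - J\right) + J = J^{2}$)
$K{\left(X \right)} = 53$ ($K{\left(X \right)} = 2 + 51 = 53$)
$\frac{1}{-9146 + K{\left(t{\left(r{\left(5,0 \right)} \right)} \right)}} = \frac{1}{-9146 + 53} = \frac{1}{-9093} = - \frac{1}{9093}$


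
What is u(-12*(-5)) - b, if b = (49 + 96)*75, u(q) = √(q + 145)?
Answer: -10875 + √205 ≈ -10861.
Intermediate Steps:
u(q) = √(145 + q)
b = 10875 (b = 145*75 = 10875)
u(-12*(-5)) - b = √(145 - 12*(-5)) - 1*10875 = √(145 + 60) - 10875 = √205 - 10875 = -10875 + √205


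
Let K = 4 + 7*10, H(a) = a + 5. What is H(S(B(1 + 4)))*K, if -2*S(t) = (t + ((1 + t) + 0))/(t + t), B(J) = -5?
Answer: 3367/10 ≈ 336.70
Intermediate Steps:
S(t) = -(1 + 2*t)/(4*t) (S(t) = -(t + ((1 + t) + 0))/(2*(t + t)) = -(t + (1 + t))/(2*(2*t)) = -(1 + 2*t)*1/(2*t)/2 = -(1 + 2*t)/(4*t))
H(a) = 5 + a
K = 74 (K = 4 + 70 = 74)
H(S(B(1 + 4)))*K = (5 + (¼)*(-1 - 2*(-5))/(-5))*74 = (5 + (¼)*(-⅕)*(-1 + 10))*74 = (5 + (¼)*(-⅕)*9)*74 = (5 - 9/20)*74 = (91/20)*74 = 3367/10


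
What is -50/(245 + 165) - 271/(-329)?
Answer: 9466/13489 ≈ 0.70176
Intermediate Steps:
-50/(245 + 165) - 271/(-329) = -50/410 - 271*(-1/329) = -50*1/410 + 271/329 = -5/41 + 271/329 = 9466/13489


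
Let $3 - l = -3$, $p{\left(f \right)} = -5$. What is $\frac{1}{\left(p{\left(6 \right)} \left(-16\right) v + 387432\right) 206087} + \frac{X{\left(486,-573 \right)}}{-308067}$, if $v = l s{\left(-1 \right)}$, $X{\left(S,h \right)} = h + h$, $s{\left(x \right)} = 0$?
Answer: $\frac{30500674961777}{8199172252892376} \approx 0.00372$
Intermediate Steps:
$X{\left(S,h \right)} = 2 h$
$l = 6$ ($l = 3 - -3 = 3 + 3 = 6$)
$v = 0$ ($v = 6 \cdot 0 = 0$)
$\frac{1}{\left(p{\left(6 \right)} \left(-16\right) v + 387432\right) 206087} + \frac{X{\left(486,-573 \right)}}{-308067} = \frac{1}{\left(\left(-5\right) \left(-16\right) 0 + 387432\right) 206087} + \frac{2 \left(-573\right)}{-308067} = \frac{1}{80 \cdot 0 + 387432} \cdot \frac{1}{206087} - - \frac{382}{102689} = \frac{1}{0 + 387432} \cdot \frac{1}{206087} + \frac{382}{102689} = \frac{1}{387432} \cdot \frac{1}{206087} + \frac{382}{102689} = \frac{1}{79844698584} + \frac{382}{102689} = \frac{30500674961777}{8199172252892376}$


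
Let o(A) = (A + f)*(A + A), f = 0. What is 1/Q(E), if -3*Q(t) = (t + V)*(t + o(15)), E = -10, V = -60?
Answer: 3/30800 ≈ 9.7403e-5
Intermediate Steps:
o(A) = 2*A² (o(A) = (A + 0)*(A + A) = A*(2*A) = 2*A²)
Q(t) = -(-60 + t)*(450 + t)/3 (Q(t) = -(t - 60)*(t + 2*15²)/3 = -(-60 + t)*(t + 2*225)/3 = -(-60 + t)*(t + 450)/3 = -(-60 + t)*(450 + t)/3)
1/Q(E) = 1/(9000 - 130*(-10) - ⅓*(-10)²) = 1/(9000 + 1300 - ⅓*100) = 1/(9000 + 1300 - 100/3) = 1/(30800/3) = 3/30800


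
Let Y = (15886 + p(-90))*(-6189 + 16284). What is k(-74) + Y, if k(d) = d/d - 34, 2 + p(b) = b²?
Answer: 242118447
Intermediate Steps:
p(b) = -2 + b²
k(d) = -33 (k(d) = 1 - 34 = -33)
Y = 242118480 (Y = (15886 + (-2 + (-90)²))*(-6189 + 16284) = (15886 + (-2 + 8100))*10095 = (15886 + 8098)*10095 = 23984*10095 = 242118480)
k(-74) + Y = -33 + 242118480 = 242118447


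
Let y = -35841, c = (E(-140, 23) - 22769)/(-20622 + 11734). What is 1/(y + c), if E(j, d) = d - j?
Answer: -4444/159266101 ≈ -2.7903e-5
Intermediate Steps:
c = 11303/4444 (c = ((23 - 1*(-140)) - 22769)/(-20622 + 11734) = ((23 + 140) - 22769)/(-8888) = (163 - 22769)*(-1/8888) = -22606*(-1/8888) = 11303/4444 ≈ 2.5434)
1/(y + c) = 1/(-35841 + 11303/4444) = 1/(-159266101/4444) = -4444/159266101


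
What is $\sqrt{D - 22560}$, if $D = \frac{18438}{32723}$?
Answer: $\frac{i \sqrt{24156525739566}}{32723} \approx 150.2 i$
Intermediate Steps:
$D = \frac{18438}{32723}$ ($D = 18438 \cdot \frac{1}{32723} = \frac{18438}{32723} \approx 0.56346$)
$\sqrt{D - 22560} = \sqrt{\frac{18438}{32723} - 22560} = \sqrt{- \frac{738212442}{32723}} = \frac{i \sqrt{24156525739566}}{32723}$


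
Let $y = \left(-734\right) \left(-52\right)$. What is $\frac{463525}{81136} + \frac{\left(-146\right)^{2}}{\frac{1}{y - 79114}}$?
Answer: $- \frac{70815900823771}{81136} \approx -8.7281 \cdot 10^{8}$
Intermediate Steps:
$y = 38168$
$\frac{463525}{81136} + \frac{\left(-146\right)^{2}}{\frac{1}{y - 79114}} = \frac{463525}{81136} + \frac{\left(-146\right)^{2}}{\frac{1}{38168 - 79114}} = 463525 \cdot \frac{1}{81136} + \frac{21316}{\frac{1}{-40946}} = \frac{463525}{81136} + \frac{21316}{- \frac{1}{40946}} = \frac{463525}{81136} + 21316 \left(-40946\right) = \frac{463525}{81136} - 872804936 = - \frac{70815900823771}{81136}$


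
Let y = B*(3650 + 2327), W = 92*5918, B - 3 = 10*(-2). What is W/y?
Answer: -544456/101609 ≈ -5.3583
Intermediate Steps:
B = -17 (B = 3 + 10*(-2) = 3 - 20 = -17)
W = 544456
y = -101609 (y = -17*(3650 + 2327) = -17*5977 = -101609)
W/y = 544456/(-101609) = 544456*(-1/101609) = -544456/101609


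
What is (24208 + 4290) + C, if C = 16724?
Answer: 45222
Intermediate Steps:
(24208 + 4290) + C = (24208 + 4290) + 16724 = 28498 + 16724 = 45222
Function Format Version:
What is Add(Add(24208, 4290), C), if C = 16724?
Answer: 45222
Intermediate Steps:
Add(Add(24208, 4290), C) = Add(Add(24208, 4290), 16724) = Add(28498, 16724) = 45222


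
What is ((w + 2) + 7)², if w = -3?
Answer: 36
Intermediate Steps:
((w + 2) + 7)² = ((-3 + 2) + 7)² = (-1 + 7)² = 6² = 36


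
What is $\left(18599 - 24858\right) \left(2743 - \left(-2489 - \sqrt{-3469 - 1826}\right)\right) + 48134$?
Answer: $-32698954 - 6259 i \sqrt{5295} \approx -3.2699 \cdot 10^{7} - 4.5545 \cdot 10^{5} i$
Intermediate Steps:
$\left(18599 - 24858\right) \left(2743 - \left(-2489 - \sqrt{-3469 - 1826}\right)\right) + 48134 = - 6259 \left(2743 - \left(-2489 - i \sqrt{5295}\right)\right) + 48134 = - 6259 \left(2743 + \left(2489 + i \sqrt{5295}\right)\right) + 48134 = - 6259 \left(5232 + i \sqrt{5295}\right) + 48134 = \left(-32747088 - 6259 i \sqrt{5295}\right) + 48134 = -32698954 - 6259 i \sqrt{5295}$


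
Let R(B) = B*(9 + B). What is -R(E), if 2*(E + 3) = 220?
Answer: -12412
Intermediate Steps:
E = 107 (E = -3 + (½)*220 = -3 + 110 = 107)
-R(E) = -107*(9 + 107) = -107*116 = -1*12412 = -12412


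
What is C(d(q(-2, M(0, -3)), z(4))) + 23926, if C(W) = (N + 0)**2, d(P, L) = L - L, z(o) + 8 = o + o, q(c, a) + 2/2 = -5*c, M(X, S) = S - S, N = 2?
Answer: 23930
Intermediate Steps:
M(X, S) = 0
q(c, a) = -1 - 5*c
z(o) = -8 + 2*o (z(o) = -8 + (o + o) = -8 + 2*o)
d(P, L) = 0
C(W) = 4 (C(W) = (2 + 0)**2 = 2**2 = 4)
C(d(q(-2, M(0, -3)), z(4))) + 23926 = 4 + 23926 = 23930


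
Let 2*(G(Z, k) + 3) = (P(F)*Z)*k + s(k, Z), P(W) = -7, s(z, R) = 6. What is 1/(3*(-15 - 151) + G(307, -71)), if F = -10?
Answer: 2/151583 ≈ 1.3194e-5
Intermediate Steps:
G(Z, k) = -7*Z*k/2 (G(Z, k) = -3 + ((-7*Z)*k + 6)/2 = -3 + (-7*Z*k + 6)/2 = -3 + (6 - 7*Z*k)/2 = -3 + (3 - 7*Z*k/2) = -7*Z*k/2)
1/(3*(-15 - 151) + G(307, -71)) = 1/(3*(-15 - 151) - 7/2*307*(-71)) = 1/(3*(-166) + 152579/2) = 1/(-498 + 152579/2) = 1/(151583/2) = 2/151583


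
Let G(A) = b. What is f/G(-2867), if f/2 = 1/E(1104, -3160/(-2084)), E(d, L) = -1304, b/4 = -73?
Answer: 1/190384 ≈ 5.2525e-6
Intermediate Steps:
b = -292 (b = 4*(-73) = -292)
G(A) = -292
f = -1/652 (f = 2/(-1304) = 2*(-1/1304) = -1/652 ≈ -0.0015337)
f/G(-2867) = -1/652/(-292) = -1/652*(-1/292) = 1/190384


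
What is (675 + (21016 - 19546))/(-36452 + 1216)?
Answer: -2145/35236 ≈ -0.060875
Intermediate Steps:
(675 + (21016 - 19546))/(-36452 + 1216) = (675 + 1470)/(-35236) = 2145*(-1/35236) = -2145/35236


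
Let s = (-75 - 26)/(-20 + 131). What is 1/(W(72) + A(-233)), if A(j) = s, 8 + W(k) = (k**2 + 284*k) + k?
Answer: 111/2852155 ≈ 3.8918e-5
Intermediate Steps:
W(k) = -8 + k**2 + 285*k (W(k) = -8 + ((k**2 + 284*k) + k) = -8 + (k**2 + 285*k) = -8 + k**2 + 285*k)
s = -101/111 ≈ -0.90991
A(j) = -101/111
1/(W(72) + A(-233)) = 1/((-8 + 72**2 + 285*72) - 101/111) = 1/((-8 + 5184 + 20520) - 101/111) = 1/(25696 - 101/111) = 1/(2852155/111) = 111/2852155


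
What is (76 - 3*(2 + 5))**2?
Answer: 3025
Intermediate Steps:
(76 - 3*(2 + 5))**2 = (76 - 3*7)**2 = (76 - 21)**2 = 55**2 = 3025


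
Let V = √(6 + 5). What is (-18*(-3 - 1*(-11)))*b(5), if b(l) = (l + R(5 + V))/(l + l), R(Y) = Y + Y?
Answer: -216 - 144*√11/5 ≈ -311.52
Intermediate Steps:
V = √11 ≈ 3.3166
R(Y) = 2*Y
b(l) = (10 + l + 2*√11)/(2*l) (b(l) = (l + 2*(5 + √11))/(l + l) = (l + (10 + 2*√11))/((2*l)) = (10 + l + 2*√11)*(1/(2*l)) = (10 + l + 2*√11)/(2*l))
(-18*(-3 - 1*(-11)))*b(5) = (-18*(-3 - 1*(-11)))*((5 + √11 + (½)*5)/5) = (-18*(-3 + 11))*((5 + √11 + 5/2)/5) = (-18*8)*((15/2 + √11)/5) = -144*(3/2 + √11/5) = -216 - 144*√11/5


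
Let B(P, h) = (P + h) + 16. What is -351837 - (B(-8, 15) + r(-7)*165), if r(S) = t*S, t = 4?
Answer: -347240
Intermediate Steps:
r(S) = 4*S
B(P, h) = 16 + P + h
-351837 - (B(-8, 15) + r(-7)*165) = -351837 - ((16 - 8 + 15) + (4*(-7))*165) = -351837 - (23 - 28*165) = -351837 - (23 - 4620) = -351837 - 1*(-4597) = -351837 + 4597 = -347240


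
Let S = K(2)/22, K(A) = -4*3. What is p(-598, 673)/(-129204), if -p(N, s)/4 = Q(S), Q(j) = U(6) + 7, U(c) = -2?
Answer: 5/32301 ≈ 0.00015479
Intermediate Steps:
K(A) = -12
S = -6/11 (S = -12/22 = -12*1/22 = -6/11 ≈ -0.54545)
Q(j) = 5 (Q(j) = -2 + 7 = 5)
p(N, s) = -20 (p(N, s) = -4*5 = -20)
p(-598, 673)/(-129204) = -20/(-129204) = -20*(-1/129204) = 5/32301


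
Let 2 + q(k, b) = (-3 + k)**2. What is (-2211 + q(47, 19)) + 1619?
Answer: 1342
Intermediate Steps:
q(k, b) = -2 + (-3 + k)**2
(-2211 + q(47, 19)) + 1619 = (-2211 + (-2 + (-3 + 47)**2)) + 1619 = (-2211 + (-2 + 44**2)) + 1619 = (-2211 + (-2 + 1936)) + 1619 = (-2211 + 1934) + 1619 = -277 + 1619 = 1342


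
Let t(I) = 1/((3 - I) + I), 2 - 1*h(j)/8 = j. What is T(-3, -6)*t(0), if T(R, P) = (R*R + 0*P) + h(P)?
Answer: 73/3 ≈ 24.333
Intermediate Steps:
h(j) = 16 - 8*j
T(R, P) = 16 + R² - 8*P (T(R, P) = (R*R + 0*P) + (16 - 8*P) = (R² + 0) + (16 - 8*P) = R² + (16 - 8*P) = 16 + R² - 8*P)
t(I) = ⅓ (t(I) = 1/3 = ⅓)
T(-3, -6)*t(0) = (16 + (-3)² - 8*(-6))*(⅓) = (16 + 9 + 48)*(⅓) = 73*(⅓) = 73/3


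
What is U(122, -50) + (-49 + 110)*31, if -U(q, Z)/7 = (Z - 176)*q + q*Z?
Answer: 237595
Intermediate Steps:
U(q, Z) = -7*Z*q - 7*q*(-176 + Z) (U(q, Z) = -7*((Z - 176)*q + q*Z) = -7*((-176 + Z)*q + Z*q) = -7*(q*(-176 + Z) + Z*q) = -7*(Z*q + q*(-176 + Z)) = -7*Z*q - 7*q*(-176 + Z))
U(122, -50) + (-49 + 110)*31 = 14*122*(88 - 1*(-50)) + (-49 + 110)*31 = 14*122*(88 + 50) + 61*31 = 14*122*138 + 1891 = 235704 + 1891 = 237595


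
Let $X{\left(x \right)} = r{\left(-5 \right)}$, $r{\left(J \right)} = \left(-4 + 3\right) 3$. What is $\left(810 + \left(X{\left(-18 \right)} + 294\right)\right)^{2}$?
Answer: $1212201$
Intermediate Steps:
$r{\left(J \right)} = -3$ ($r{\left(J \right)} = \left(-1\right) 3 = -3$)
$X{\left(x \right)} = -3$
$\left(810 + \left(X{\left(-18 \right)} + 294\right)\right)^{2} = \left(810 + \left(-3 + 294\right)\right)^{2} = \left(810 + 291\right)^{2} = 1101^{2} = 1212201$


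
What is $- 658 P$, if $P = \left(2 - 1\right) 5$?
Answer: $-3290$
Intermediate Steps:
$P = 5$ ($P = 1 \cdot 5 = 5$)
$- 658 P = \left(-658\right) 5 = -3290$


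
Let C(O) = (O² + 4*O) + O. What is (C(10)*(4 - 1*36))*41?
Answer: -196800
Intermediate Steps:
C(O) = O² + 5*O
(C(10)*(4 - 1*36))*41 = ((10*(5 + 10))*(4 - 1*36))*41 = ((10*15)*(4 - 36))*41 = (150*(-32))*41 = -4800*41 = -196800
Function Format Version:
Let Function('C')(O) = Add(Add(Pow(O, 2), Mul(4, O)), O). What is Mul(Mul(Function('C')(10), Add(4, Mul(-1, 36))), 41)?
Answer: -196800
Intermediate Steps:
Function('C')(O) = Add(Pow(O, 2), Mul(5, O))
Mul(Mul(Function('C')(10), Add(4, Mul(-1, 36))), 41) = Mul(Mul(Mul(10, Add(5, 10)), Add(4, Mul(-1, 36))), 41) = Mul(Mul(Mul(10, 15), Add(4, -36)), 41) = Mul(Mul(150, -32), 41) = Mul(-4800, 41) = -196800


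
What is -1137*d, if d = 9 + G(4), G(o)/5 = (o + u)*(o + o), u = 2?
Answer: -283113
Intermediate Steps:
G(o) = 10*o*(2 + o) (G(o) = 5*((o + 2)*(o + o)) = 5*((2 + o)*(2*o)) = 5*(2*o*(2 + o)) = 10*o*(2 + o))
d = 249 (d = 9 + 10*4*(2 + 4) = 9 + 10*4*6 = 9 + 240 = 249)
-1137*d = -1137*249 = -283113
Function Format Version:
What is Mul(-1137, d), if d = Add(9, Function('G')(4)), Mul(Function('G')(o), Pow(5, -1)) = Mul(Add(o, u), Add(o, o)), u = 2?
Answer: -283113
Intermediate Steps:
Function('G')(o) = Mul(10, o, Add(2, o)) (Function('G')(o) = Mul(5, Mul(Add(o, 2), Add(o, o))) = Mul(5, Mul(Add(2, o), Mul(2, o))) = Mul(5, Mul(2, o, Add(2, o))) = Mul(10, o, Add(2, o)))
d = 249 (d = Add(9, Mul(10, 4, Add(2, 4))) = Add(9, Mul(10, 4, 6)) = Add(9, 240) = 249)
Mul(-1137, d) = Mul(-1137, 249) = -283113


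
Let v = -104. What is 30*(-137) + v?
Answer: -4214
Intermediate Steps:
30*(-137) + v = 30*(-137) - 104 = -4110 - 104 = -4214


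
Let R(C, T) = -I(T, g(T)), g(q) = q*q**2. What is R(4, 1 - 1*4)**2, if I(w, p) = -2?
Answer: 4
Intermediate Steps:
g(q) = q**3
R(C, T) = 2 (R(C, T) = -1*(-2) = 2)
R(4, 1 - 1*4)**2 = 2**2 = 4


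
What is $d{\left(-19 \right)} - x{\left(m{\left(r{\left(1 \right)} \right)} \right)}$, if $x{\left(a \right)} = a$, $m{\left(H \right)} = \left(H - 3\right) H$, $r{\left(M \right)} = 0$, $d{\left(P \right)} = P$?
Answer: $-19$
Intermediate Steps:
$m{\left(H \right)} = H \left(-3 + H\right)$ ($m{\left(H \right)} = \left(-3 + H\right) H = H \left(-3 + H\right)$)
$d{\left(-19 \right)} - x{\left(m{\left(r{\left(1 \right)} \right)} \right)} = -19 - 0 \left(-3 + 0\right) = -19 - 0 \left(-3\right) = -19 - 0 = -19 + 0 = -19$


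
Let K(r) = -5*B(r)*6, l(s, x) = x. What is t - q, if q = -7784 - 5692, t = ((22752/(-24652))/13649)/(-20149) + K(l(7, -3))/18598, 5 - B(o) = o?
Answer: 212394532323942821364/15760962875706637 ≈ 13476.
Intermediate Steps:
B(o) = 5 - o
K(r) = -150 + 30*r (K(r) = -5*(5 - r)*6 = (-25 + 5*r)*6 = -150 + 30*r)
t = -203389079818848/15760962875706637 (t = ((22752/(-24652))/13649)/(-20149) + (-150 + 30*(-3))/18598 = ((22752*(-1/24652))*(1/13649))*(-1/20149) + (-150 - 90)*(1/18598) = -5688/6163*1/13649*(-1/20149) - 240*1/18598 = -5688/84118787*(-1/20149) - 120/9299 = 5688/1694909439263 - 120/9299 = -203389079818848/15760962875706637 ≈ -0.012905)
q = -13476
t - q = -203389079818848/15760962875706637 - 1*(-13476) = -203389079818848/15760962875706637 + 13476 = 212394532323942821364/15760962875706637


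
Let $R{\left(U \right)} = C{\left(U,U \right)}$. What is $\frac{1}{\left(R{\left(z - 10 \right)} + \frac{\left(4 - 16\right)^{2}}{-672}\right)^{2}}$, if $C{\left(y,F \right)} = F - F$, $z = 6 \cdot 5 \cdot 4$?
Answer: $\frac{196}{9} \approx 21.778$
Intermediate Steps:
$z = 120$ ($z = 30 \cdot 4 = 120$)
$C{\left(y,F \right)} = 0$
$R{\left(U \right)} = 0$
$\frac{1}{\left(R{\left(z - 10 \right)} + \frac{\left(4 - 16\right)^{2}}{-672}\right)^{2}} = \frac{1}{\left(0 + \frac{\left(4 - 16\right)^{2}}{-672}\right)^{2}} = \frac{1}{\left(0 + \left(-12\right)^{2} \left(- \frac{1}{672}\right)\right)^{2}} = \frac{1}{\left(0 + 144 \left(- \frac{1}{672}\right)\right)^{2}} = \frac{1}{\left(0 - \frac{3}{14}\right)^{2}} = \frac{1}{\left(- \frac{3}{14}\right)^{2}} = \frac{1}{\frac{9}{196}} = \frac{196}{9}$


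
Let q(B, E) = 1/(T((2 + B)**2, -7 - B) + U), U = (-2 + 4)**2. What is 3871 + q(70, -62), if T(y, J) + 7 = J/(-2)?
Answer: 274843/71 ≈ 3871.0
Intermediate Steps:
U = 4 (U = 2**2 = 4)
T(y, J) = -7 - J/2 (T(y, J) = -7 + J/(-2) = -7 + J*(-1/2) = -7 - J/2)
q(B, E) = 1/(1/2 + B/2) (q(B, E) = 1/((-7 - (-7 - B)/2) + 4) = 1/((-7 + (7/2 + B/2)) + 4) = 1/((-7/2 + B/2) + 4) = 1/(1/2 + B/2))
3871 + q(70, -62) = 3871 + 2/(1 + 70) = 3871 + 2/71 = 274843/71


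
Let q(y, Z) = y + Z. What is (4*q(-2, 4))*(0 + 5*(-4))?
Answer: -160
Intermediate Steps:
q(y, Z) = Z + y
(4*q(-2, 4))*(0 + 5*(-4)) = (4*(4 - 2))*(0 + 5*(-4)) = (4*2)*(0 - 20) = 8*(-20) = -160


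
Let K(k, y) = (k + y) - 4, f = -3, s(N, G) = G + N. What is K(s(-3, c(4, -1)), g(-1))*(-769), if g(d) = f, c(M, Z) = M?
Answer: 4614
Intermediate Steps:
g(d) = -3
K(k, y) = -4 + k + y
K(s(-3, c(4, -1)), g(-1))*(-769) = (-4 + (4 - 3) - 3)*(-769) = (-4 + 1 - 3)*(-769) = -6*(-769) = 4614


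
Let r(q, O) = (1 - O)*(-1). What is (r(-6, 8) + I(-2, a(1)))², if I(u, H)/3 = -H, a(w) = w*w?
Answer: 16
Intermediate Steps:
a(w) = w²
r(q, O) = -1 + O
I(u, H) = -3*H (I(u, H) = 3*(-H) = -3*H)
(r(-6, 8) + I(-2, a(1)))² = ((-1 + 8) - 3*1²)² = (7 - 3*1)² = (7 - 3)² = 4² = 16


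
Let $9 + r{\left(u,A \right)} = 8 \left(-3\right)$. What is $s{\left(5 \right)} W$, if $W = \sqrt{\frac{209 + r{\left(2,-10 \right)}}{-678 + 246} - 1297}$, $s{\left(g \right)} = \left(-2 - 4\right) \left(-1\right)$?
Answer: $\frac{2 i \sqrt{105090}}{3} \approx 216.12 i$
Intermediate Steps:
$s{\left(g \right)} = 6$ ($s{\left(g \right)} = \left(-6\right) \left(-1\right) = 6$)
$r{\left(u,A \right)} = -33$ ($r{\left(u,A \right)} = -9 + 8 \left(-3\right) = -9 - 24 = -33$)
$W = \frac{i \sqrt{105090}}{9}$ ($W = \sqrt{\frac{209 - 33}{-678 + 246} - 1297} = \sqrt{\frac{176}{-432} - 1297} = \sqrt{176 \left(- \frac{1}{432}\right) - 1297} = \sqrt{- \frac{11}{27} - 1297} = \sqrt{- \frac{35030}{27}} = \frac{i \sqrt{105090}}{9} \approx 36.02 i$)
$s{\left(5 \right)} W = 6 \frac{i \sqrt{105090}}{9} = \frac{2 i \sqrt{105090}}{3}$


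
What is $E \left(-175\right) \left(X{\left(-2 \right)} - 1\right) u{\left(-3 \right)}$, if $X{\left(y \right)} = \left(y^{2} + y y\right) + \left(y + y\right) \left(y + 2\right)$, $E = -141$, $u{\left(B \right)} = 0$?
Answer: $0$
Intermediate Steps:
$X{\left(y \right)} = 2 y^{2} + 2 y \left(2 + y\right)$ ($X{\left(y \right)} = \left(y^{2} + y^{2}\right) + 2 y \left(2 + y\right) = 2 y^{2} + 2 y \left(2 + y\right)$)
$E \left(-175\right) \left(X{\left(-2 \right)} - 1\right) u{\left(-3 \right)} = \left(-141\right) \left(-175\right) \left(4 \left(-2\right) \left(1 - 2\right) - 1\right) 0 = 24675 \left(4 \left(-2\right) \left(-1\right) - 1\right) 0 = 24675 \left(8 - 1\right) 0 = 24675 \cdot 7 \cdot 0 = 24675 \cdot 0 = 0$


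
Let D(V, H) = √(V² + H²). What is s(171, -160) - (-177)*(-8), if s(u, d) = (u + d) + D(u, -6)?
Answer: -1405 + 3*√3253 ≈ -1233.9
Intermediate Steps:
D(V, H) = √(H² + V²)
s(u, d) = d + u + √(36 + u²) (s(u, d) = (u + d) + √((-6)² + u²) = (d + u) + √(36 + u²) = d + u + √(36 + u²))
s(171, -160) - (-177)*(-8) = (-160 + 171 + √(36 + 171²)) - (-177)*(-8) = (-160 + 171 + √(36 + 29241)) - 1*1416 = (-160 + 171 + √29277) - 1416 = (-160 + 171 + 3*√3253) - 1416 = (11 + 3*√3253) - 1416 = -1405 + 3*√3253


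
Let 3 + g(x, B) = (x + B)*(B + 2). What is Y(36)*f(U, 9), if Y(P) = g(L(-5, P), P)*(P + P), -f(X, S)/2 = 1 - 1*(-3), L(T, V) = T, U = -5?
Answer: -676800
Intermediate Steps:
g(x, B) = -3 + (2 + B)*(B + x) (g(x, B) = -3 + (x + B)*(B + 2) = -3 + (B + x)*(2 + B) = -3 + (2 + B)*(B + x))
f(X, S) = -8 (f(X, S) = -2*(1 - 1*(-3)) = -2*(1 + 3) = -2*4 = -8)
Y(P) = 2*P*(-13 + P² - 3*P) (Y(P) = (-3 + P² + 2*P + 2*(-5) + P*(-5))*(P + P) = (-3 + P² + 2*P - 10 - 5*P)*(2*P) = (-13 + P² - 3*P)*(2*P) = 2*P*(-13 + P² - 3*P))
Y(36)*f(U, 9) = (2*36*(-13 + 36² - 3*36))*(-8) = (2*36*(-13 + 1296 - 108))*(-8) = (2*36*1175)*(-8) = 84600*(-8) = -676800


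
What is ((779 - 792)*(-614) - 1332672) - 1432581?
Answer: -2757271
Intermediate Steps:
((779 - 792)*(-614) - 1332672) - 1432581 = (-13*(-614) - 1332672) - 1432581 = (7982 - 1332672) - 1432581 = -1324690 - 1432581 = -2757271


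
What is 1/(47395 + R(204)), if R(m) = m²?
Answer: 1/89011 ≈ 1.1235e-5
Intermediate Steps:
1/(47395 + R(204)) = 1/(47395 + 204²) = 1/(47395 + 41616) = 1/89011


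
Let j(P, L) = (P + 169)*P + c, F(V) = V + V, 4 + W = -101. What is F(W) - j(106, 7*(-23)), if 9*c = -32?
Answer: -264208/9 ≈ -29356.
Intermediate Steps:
W = -105 (W = -4 - 101 = -105)
c = -32/9 (c = (⅑)*(-32) = -32/9 ≈ -3.5556)
F(V) = 2*V
j(P, L) = -32/9 + P*(169 + P) (j(P, L) = (P + 169)*P - 32/9 = (169 + P)*P - 32/9 = P*(169 + P) - 32/9 = -32/9 + P*(169 + P))
F(W) - j(106, 7*(-23)) = 2*(-105) - (-32/9 + 106² + 169*106) = -210 - (-32/9 + 11236 + 17914) = -210 - 1*262318/9 = -210 - 262318/9 = -264208/9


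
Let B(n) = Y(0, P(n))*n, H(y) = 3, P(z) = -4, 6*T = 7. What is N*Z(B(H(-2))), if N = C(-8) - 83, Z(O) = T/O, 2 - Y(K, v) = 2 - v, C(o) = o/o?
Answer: 287/36 ≈ 7.9722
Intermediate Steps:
T = 7/6 (T = (⅙)*7 = 7/6 ≈ 1.1667)
C(o) = 1
Y(K, v) = v (Y(K, v) = 2 - (2 - v) = 2 + (-2 + v) = v)
B(n) = -4*n
Z(O) = 7/(6*O)
N = -82 (N = 1 - 83 = -82)
N*Z(B(H(-2))) = -287/(3*((-4*3))) = -287/(3*(-12)) = -287*(-1)/(3*12) = -82*(-7/72) = 287/36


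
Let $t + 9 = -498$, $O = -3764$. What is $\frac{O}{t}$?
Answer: $\frac{3764}{507} \approx 7.4241$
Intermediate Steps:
$t = -507$ ($t = -9 - 498 = -507$)
$\frac{O}{t} = - \frac{3764}{-507} = \left(-3764\right) \left(- \frac{1}{507}\right) = \frac{3764}{507}$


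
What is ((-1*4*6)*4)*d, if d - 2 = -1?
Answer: -96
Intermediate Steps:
d = 1 (d = 2 - 1 = 1)
((-1*4*6)*4)*d = ((-1*4*6)*4)*1 = (-4*6*4)*1 = -24*4*1 = -96*1 = -96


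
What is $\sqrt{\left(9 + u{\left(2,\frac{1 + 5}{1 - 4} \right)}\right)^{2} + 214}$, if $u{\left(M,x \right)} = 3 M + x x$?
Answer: $5 \sqrt{23} \approx 23.979$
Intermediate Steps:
$u{\left(M,x \right)} = x^{2} + 3 M$ ($u{\left(M,x \right)} = 3 M + x^{2} = x^{2} + 3 M$)
$\sqrt{\left(9 + u{\left(2,\frac{1 + 5}{1 - 4} \right)}\right)^{2} + 214} = \sqrt{\left(9 + \left(\left(\frac{1 + 5}{1 - 4}\right)^{2} + 3 \cdot 2\right)\right)^{2} + 214} = \sqrt{\left(9 + \left(\left(\frac{6}{-3}\right)^{2} + 6\right)\right)^{2} + 214} = \sqrt{\left(9 + \left(\left(6 \left(- \frac{1}{3}\right)\right)^{2} + 6\right)\right)^{2} + 214} = \sqrt{\left(9 + \left(\left(-2\right)^{2} + 6\right)\right)^{2} + 214} = \sqrt{\left(9 + \left(4 + 6\right)\right)^{2} + 214} = \sqrt{\left(9 + 10\right)^{2} + 214} = \sqrt{19^{2} + 214} = \sqrt{361 + 214} = \sqrt{575} = 5 \sqrt{23}$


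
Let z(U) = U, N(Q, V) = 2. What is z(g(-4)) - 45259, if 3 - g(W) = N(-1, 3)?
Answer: -45258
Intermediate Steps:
g(W) = 1 (g(W) = 3 - 1*2 = 3 - 2 = 1)
z(g(-4)) - 45259 = 1 - 45259 = -45258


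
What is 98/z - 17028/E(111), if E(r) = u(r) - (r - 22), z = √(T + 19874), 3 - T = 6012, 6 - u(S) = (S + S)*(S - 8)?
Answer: 17028/22949 + 98*√13865/13865 ≈ 1.5743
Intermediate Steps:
u(S) = 6 - 2*S*(-8 + S) (u(S) = 6 - (S + S)*(S - 8) = 6 - 2*S*(-8 + S))
T = -6009 (T = 3 - 1*6012 = 3 - 6012 = -6009)
z = √13865 (z = √(-6009 + 19874) = √13865 ≈ 117.75)
E(r) = 28 - 2*r² + 15*r (E(r) = (6 - 2*r² + 16*r) - (r - 22) = (6 - 2*r² + 16*r) - (-22 + r) = (6 - 2*r² + 16*r) + (22 - r) = 28 - 2*r² + 15*r)
98/z - 17028/E(111) = 98/(√13865) - 17028/(28 - 2*111² + 15*111) = 98*(√13865/13865) - 17028/(28 - 2*12321 + 1665) = 98*√13865/13865 - 17028/(28 - 24642 + 1665) = 98*√13865/13865 - 17028/(-22949) = 98*√13865/13865 - 17028*(-1/22949) = 98*√13865/13865 + 17028/22949 = 17028/22949 + 98*√13865/13865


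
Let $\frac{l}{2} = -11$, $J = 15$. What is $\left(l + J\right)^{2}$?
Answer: $49$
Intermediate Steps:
$l = -22$ ($l = 2 \left(-11\right) = -22$)
$\left(l + J\right)^{2} = \left(-22 + 15\right)^{2} = \left(-7\right)^{2} = 49$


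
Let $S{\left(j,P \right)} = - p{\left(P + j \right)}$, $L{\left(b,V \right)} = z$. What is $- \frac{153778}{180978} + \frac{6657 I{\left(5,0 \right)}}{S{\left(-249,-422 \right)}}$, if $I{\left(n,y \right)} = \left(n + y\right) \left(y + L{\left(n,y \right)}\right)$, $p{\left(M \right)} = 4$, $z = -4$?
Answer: $\frac{3011849476}{90489} \approx 33284.0$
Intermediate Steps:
$L{\left(b,V \right)} = -4$
$I{\left(n,y \right)} = \left(-4 + y\right) \left(n + y\right)$ ($I{\left(n,y \right)} = \left(n + y\right) \left(y - 4\right) = \left(n + y\right) \left(-4 + y\right) = \left(-4 + y\right) \left(n + y\right)$)
$S{\left(j,P \right)} = -4$ ($S{\left(j,P \right)} = \left(-1\right) 4 = -4$)
$- \frac{153778}{180978} + \frac{6657 I{\left(5,0 \right)}}{S{\left(-249,-422 \right)}} = - \frac{153778}{180978} + \frac{6657 \left(0^{2} - 20 - 0 + 5 \cdot 0\right)}{-4} = \left(-153778\right) \frac{1}{180978} + 6657 \left(0 - 20 + 0 + 0\right) \left(- \frac{1}{4}\right) = - \frac{76889}{90489} + 6657 \left(-20\right) \left(- \frac{1}{4}\right) = - \frac{76889}{90489} - -33285 = - \frac{76889}{90489} + 33285 = \frac{3011849476}{90489}$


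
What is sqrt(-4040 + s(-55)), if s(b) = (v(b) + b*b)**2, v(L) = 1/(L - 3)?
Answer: sqrt(30768761041)/58 ≈ 3024.3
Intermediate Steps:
v(L) = 1/(-3 + L)
s(b) = (b**2 + 1/(-3 + b))**2 (s(b) = (1/(-3 + b) + b*b)**2 = (1/(-3 + b) + b**2)**2 = (b**2 + 1/(-3 + b))**2)
sqrt(-4040 + s(-55)) = sqrt(-4040 + (1 + (-55)**2*(-3 - 55))**2/(-3 - 55)**2) = sqrt(-4040 + (1 + 3025*(-58))**2/(-58)**2) = sqrt(-4040 + (1 - 175450)**2*(1/3364)) = sqrt(-4040 + (-175449)**2*(1/3364)) = sqrt(-4040 + 30782351601*(1/3364)) = sqrt(-4040 + 30782351601/3364) = sqrt(30768761041/3364) = sqrt(30768761041)/58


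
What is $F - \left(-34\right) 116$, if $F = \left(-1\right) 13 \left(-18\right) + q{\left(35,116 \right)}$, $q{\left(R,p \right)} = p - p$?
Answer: $4178$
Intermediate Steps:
$q{\left(R,p \right)} = 0$
$F = 234$ ($F = \left(-1\right) 13 \left(-18\right) + 0 = \left(-13\right) \left(-18\right) + 0 = 234 + 0 = 234$)
$F - \left(-34\right) 116 = 234 - \left(-34\right) 116 = 234 - -3944 = 234 + 3944 = 4178$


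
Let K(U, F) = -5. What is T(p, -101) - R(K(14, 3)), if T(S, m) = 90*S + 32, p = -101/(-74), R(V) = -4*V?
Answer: 4989/37 ≈ 134.84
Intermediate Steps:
p = 101/74 (p = -101*(-1/74) = 101/74 ≈ 1.3649)
T(S, m) = 32 + 90*S
T(p, -101) - R(K(14, 3)) = (32 + 90*(101/74)) - (-4)*(-5) = (32 + 4545/37) - 1*20 = 5729/37 - 20 = 4989/37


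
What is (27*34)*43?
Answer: 39474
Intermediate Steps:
(27*34)*43 = 918*43 = 39474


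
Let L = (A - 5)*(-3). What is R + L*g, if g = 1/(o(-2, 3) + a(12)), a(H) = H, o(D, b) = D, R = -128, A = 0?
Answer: -253/2 ≈ -126.50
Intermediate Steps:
L = 15 (L = (0 - 5)*(-3) = -5*(-3) = 15)
g = ⅒ (g = 1/(-2 + 12) = 1/10 = ⅒ ≈ 0.10000)
R + L*g = -128 + 15*(⅒) = -128 + 3/2 = -253/2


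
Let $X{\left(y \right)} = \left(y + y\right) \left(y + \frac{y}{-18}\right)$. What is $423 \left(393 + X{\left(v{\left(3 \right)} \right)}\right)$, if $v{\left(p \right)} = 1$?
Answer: $167038$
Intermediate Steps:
$X{\left(y \right)} = \frac{17 y^{2}}{9}$ ($X{\left(y \right)} = 2 y \left(y + y \left(- \frac{1}{18}\right)\right) = 2 y \left(y - \frac{y}{18}\right) = 2 y \frac{17 y}{18} = \frac{17 y^{2}}{9}$)
$423 \left(393 + X{\left(v{\left(3 \right)} \right)}\right) = 423 \left(393 + \frac{17 \cdot 1^{2}}{9}\right) = 423 \left(393 + \frac{17}{9} \cdot 1\right) = 423 \left(393 + \frac{17}{9}\right) = 423 \cdot \frac{3554}{9} = 167038$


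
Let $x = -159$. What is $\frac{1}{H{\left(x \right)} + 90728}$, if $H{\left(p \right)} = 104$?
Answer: $\frac{1}{90832} \approx 1.1009 \cdot 10^{-5}$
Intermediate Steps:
$\frac{1}{H{\left(x \right)} + 90728} = \frac{1}{104 + 90728} = \frac{1}{90832}$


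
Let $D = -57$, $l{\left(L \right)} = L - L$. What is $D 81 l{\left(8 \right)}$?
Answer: $0$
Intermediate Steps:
$l{\left(L \right)} = 0$
$D 81 l{\left(8 \right)} = \left(-57\right) 81 \cdot 0 = \left(-4617\right) 0 = 0$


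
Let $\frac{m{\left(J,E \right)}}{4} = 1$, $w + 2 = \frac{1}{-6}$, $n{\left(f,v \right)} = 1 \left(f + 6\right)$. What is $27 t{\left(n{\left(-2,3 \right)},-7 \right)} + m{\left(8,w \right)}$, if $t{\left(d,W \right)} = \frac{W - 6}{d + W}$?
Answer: $121$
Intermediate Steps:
$n{\left(f,v \right)} = 6 + f$ ($n{\left(f,v \right)} = 1 \left(6 + f\right) = 6 + f$)
$t{\left(d,W \right)} = \frac{-6 + W}{W + d}$
$w = - \frac{13}{6}$ ($w = -2 + \frac{1}{-6} = -2 - \frac{1}{6} = - \frac{13}{6} \approx -2.1667$)
$m{\left(J,E \right)} = 4$ ($m{\left(J,E \right)} = 4 \cdot 1 = 4$)
$27 t{\left(n{\left(-2,3 \right)},-7 \right)} + m{\left(8,w \right)} = 27 \frac{-6 - 7}{-7 + \left(6 - 2\right)} + 4 = 27 \frac{1}{-7 + 4} \left(-13\right) + 4 = 27 \frac{1}{-3} \left(-13\right) + 4 = 27 \left(\left(- \frac{1}{3}\right) \left(-13\right)\right) + 4 = 27 \cdot \frac{13}{3} + 4 = 117 + 4 = 121$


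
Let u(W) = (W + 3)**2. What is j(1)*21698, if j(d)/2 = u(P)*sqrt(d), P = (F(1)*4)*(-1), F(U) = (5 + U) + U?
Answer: 27122500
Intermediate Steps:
F(U) = 5 + 2*U
P = -28 (P = ((5 + 2*1)*4)*(-1) = ((5 + 2)*4)*(-1) = (7*4)*(-1) = 28*(-1) = -28)
u(W) = (3 + W)**2
j(d) = 1250*sqrt(d) (j(d) = 2*((3 - 28)**2*sqrt(d)) = 2*((-25)**2*sqrt(d)) = 2*(625*sqrt(d)) = 1250*sqrt(d))
j(1)*21698 = (1250*sqrt(1))*21698 = (1250*1)*21698 = 1250*21698 = 27122500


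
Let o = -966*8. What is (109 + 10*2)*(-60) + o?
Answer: -15468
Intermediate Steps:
o = -7728
(109 + 10*2)*(-60) + o = (109 + 10*2)*(-60) - 7728 = (109 + 20)*(-60) - 7728 = 129*(-60) - 7728 = -7740 - 7728 = -15468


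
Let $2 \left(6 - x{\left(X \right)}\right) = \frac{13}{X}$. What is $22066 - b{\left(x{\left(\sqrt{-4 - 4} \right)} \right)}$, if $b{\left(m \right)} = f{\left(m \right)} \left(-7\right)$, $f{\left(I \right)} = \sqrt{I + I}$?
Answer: $22066 + \frac{7 \sqrt{48 + 13 i \sqrt{2}}}{2} \approx 22091.0 + 4.5637 i$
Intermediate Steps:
$f{\left(I \right)} = \sqrt{2} \sqrt{I}$ ($f{\left(I \right)} = \sqrt{2 I} = \sqrt{2} \sqrt{I}$)
$x{\left(X \right)} = 6 - \frac{13}{2 X}$ ($x{\left(X \right)} = 6 - \frac{13 \frac{1}{X}}{2} = 6 - \frac{13}{2 X}$)
$b{\left(m \right)} = - 7 \sqrt{2} \sqrt{m}$ ($b{\left(m \right)} = \sqrt{2} \sqrt{m} \left(-7\right) = - 7 \sqrt{2} \sqrt{m}$)
$22066 - b{\left(x{\left(\sqrt{-4 - 4} \right)} \right)} = 22066 - - 7 \sqrt{2} \sqrt{6 - \frac{13}{2 \sqrt{-4 - 4}}} = 22066 - - 7 \sqrt{2} \sqrt{6 - \frac{13}{2 \sqrt{-8}}} = 22066 - - 7 \sqrt{2} \sqrt{6 - \frac{13}{2 \cdot 2 i \sqrt{2}}} = 22066 - - 7 \sqrt{2} \sqrt{6 - \frac{13 \left(- \frac{i \sqrt{2}}{4}\right)}{2}} = 22066 - - 7 \sqrt{2} \sqrt{6 + \frac{13 i \sqrt{2}}{8}} = 22066 + 7 \sqrt{2} \sqrt{6 + \frac{13 i \sqrt{2}}{8}}$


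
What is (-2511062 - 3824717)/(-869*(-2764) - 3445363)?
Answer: 6335779/1043447 ≈ 6.0720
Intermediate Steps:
(-2511062 - 3824717)/(-869*(-2764) - 3445363) = -6335779/(2401916 - 3445363) = -6335779/(-1043447) = -6335779*(-1/1043447) = 6335779/1043447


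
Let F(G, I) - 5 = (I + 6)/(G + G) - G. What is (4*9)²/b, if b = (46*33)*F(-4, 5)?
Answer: 1728/15433 ≈ 0.11197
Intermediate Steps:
F(G, I) = 5 - G + (6 + I)/(2*G) (F(G, I) = 5 + ((I + 6)/(G + G) - G) = 5 + ((6 + I)/((2*G)) - G) = 5 + ((6 + I)*(1/(2*G)) - G) = 5 + ((6 + I)/(2*G) - G) = 5 + (-G + (6 + I)/(2*G)) = 5 - G + (6 + I)/(2*G))
b = 46299/4 (b = (46*33)*((3 + (½)*5 - 1*(-4)*(-5 - 4))/(-4)) = 1518*(-(3 + 5/2 - 1*(-4)*(-9))/4) = 1518*(-(3 + 5/2 - 36)/4) = 1518*(-¼*(-61/2)) = 1518*(61/8) = 46299/4 ≈ 11575.)
(4*9)²/b = (4*9)²/(46299/4) = 36²*(4/46299) = 1296*(4/46299) = 1728/15433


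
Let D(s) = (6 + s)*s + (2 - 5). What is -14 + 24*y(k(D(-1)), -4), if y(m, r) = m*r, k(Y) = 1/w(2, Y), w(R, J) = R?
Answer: -62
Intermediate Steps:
D(s) = -3 + s*(6 + s) (D(s) = s*(6 + s) - 3 = -3 + s*(6 + s))
k(Y) = ½ (k(Y) = 1/2 = ½)
-14 + 24*y(k(D(-1)), -4) = -14 + 24*((½)*(-4)) = -14 + 24*(-2) = -14 - 48 = -62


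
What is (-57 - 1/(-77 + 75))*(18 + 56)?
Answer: -4181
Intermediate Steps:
(-57 - 1/(-77 + 75))*(18 + 56) = (-57 - 1/(-2))*74 = (-57 - 1*(-½))*74 = (-57 + ½)*74 = -113/2*74 = -4181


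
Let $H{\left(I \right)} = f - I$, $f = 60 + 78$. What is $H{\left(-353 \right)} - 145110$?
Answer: $-144619$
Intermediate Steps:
$f = 138$
$H{\left(I \right)} = 138 - I$
$H{\left(-353 \right)} - 145110 = \left(138 - -353\right) - 145110 = \left(138 + 353\right) - 145110 = 491 - 145110 = -144619$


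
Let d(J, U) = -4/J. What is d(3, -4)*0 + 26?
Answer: 26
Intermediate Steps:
d(3, -4)*0 + 26 = -4/3*0 + 26 = 0 + 26 = 26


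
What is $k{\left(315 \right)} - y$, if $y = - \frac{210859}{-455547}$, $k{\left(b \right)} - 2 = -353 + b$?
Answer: $- \frac{16610551}{455547} \approx -36.463$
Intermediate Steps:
$k{\left(b \right)} = -351 + b$ ($k{\left(b \right)} = 2 + \left(-353 + b\right) = -351 + b$)
$y = \frac{210859}{455547}$ ($y = \left(-210859\right) \left(- \frac{1}{455547}\right) = \frac{210859}{455547} \approx 0.46287$)
$k{\left(315 \right)} - y = \left(-351 + 315\right) - \frac{210859}{455547} = -36 - \frac{210859}{455547} = - \frac{16610551}{455547}$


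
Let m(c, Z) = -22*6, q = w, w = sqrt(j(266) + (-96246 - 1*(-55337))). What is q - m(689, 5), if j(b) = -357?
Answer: 132 + I*sqrt(41266) ≈ 132.0 + 203.14*I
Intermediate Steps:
w = I*sqrt(41266) (w = sqrt(-357 + (-96246 - 1*(-55337))) = sqrt(-357 + (-96246 + 55337)) = sqrt(-357 - 40909) = sqrt(-41266) = I*sqrt(41266) ≈ 203.14*I)
q = I*sqrt(41266) ≈ 203.14*I
m(c, Z) = -132
q - m(689, 5) = I*sqrt(41266) - 1*(-132) = I*sqrt(41266) + 132 = 132 + I*sqrt(41266)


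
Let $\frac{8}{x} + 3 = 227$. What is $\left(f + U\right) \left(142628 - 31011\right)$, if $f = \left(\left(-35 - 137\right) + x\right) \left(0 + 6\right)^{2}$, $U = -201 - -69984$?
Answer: $\frac{49685861082}{7} \approx 7.098 \cdot 10^{9}$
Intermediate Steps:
$x = \frac{1}{28}$ ($x = \frac{8}{-3 + 227} = \frac{8}{224} = 8 \cdot \frac{1}{224} = \frac{1}{28} \approx 0.035714$)
$U = 69783$ ($U = -201 + 69984 = 69783$)
$f = - \frac{43335}{7}$ ($f = \left(\left(-35 - 137\right) + \frac{1}{28}\right) \left(0 + 6\right)^{2} = \left(-172 + \frac{1}{28}\right) 6^{2} = \left(- \frac{4815}{28}\right) 36 = - \frac{43335}{7} \approx -6190.7$)
$\left(f + U\right) \left(142628 - 31011\right) = \left(- \frac{43335}{7} + 69783\right) \left(142628 - 31011\right) = \frac{445146}{7} \cdot 111617 = \frac{49685861082}{7}$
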